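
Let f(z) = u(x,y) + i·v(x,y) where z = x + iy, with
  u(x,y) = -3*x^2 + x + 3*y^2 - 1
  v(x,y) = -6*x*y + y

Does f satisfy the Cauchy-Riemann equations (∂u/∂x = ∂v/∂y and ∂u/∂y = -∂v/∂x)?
∂u/∂x = 1 - 6*x
∂v/∂y = 1 - 6*x
∂u/∂y = 6*y
∂v/∂x = -6*y
∂u/∂x = ∂v/∂y and ∂u/∂y = -∂v/∂x hold identically; f is analytic.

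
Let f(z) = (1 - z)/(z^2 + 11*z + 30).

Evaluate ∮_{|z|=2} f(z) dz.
By the residue theorem, ∮_C f(z) dz = 2πi · (sum of the residues of f at the poles inside |z| = 2).

The denominator factors as (z + 5)*(z + 6), so the singularities of f are simple poles at z = -5, z = -6.
  |-5|² = 25 > 4 = 2², so this pole is outside the contour.
  |-6|² = 36 > 4 = 2², so this pole is outside the contour.

No pole lies inside the contour, so f is analytic on and inside C and the integral is 0 (Cauchy's theorem).

Final answer: 0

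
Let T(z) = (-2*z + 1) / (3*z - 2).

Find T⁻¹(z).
Set w = T(z) = (-2*z + 1) / (3*z - 2) and solve for z:
  w*(3*z - 2) = -2*z + 1
  -2*w + z*(3*w + 2) - 1 = 0
  z*(3*w + 2) = 2*w + 1
  z = (-2*w - 1)/(-3*w - 2)
Renaming the variable, T⁻¹(z) = (-2*z - 1)/(-3*z - 2) = (2*z + 1)/(3*z + 2).
(Check: ad - bc = 1 ≠ 0, so T is invertible.)

Final answer: (2*z + 1)/(3*z + 2)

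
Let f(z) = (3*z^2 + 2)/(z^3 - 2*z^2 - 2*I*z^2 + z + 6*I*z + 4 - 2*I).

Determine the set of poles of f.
The singularities of f are the zeros of the denominator. Factoring,
  z^3 - 2*z^2 - 2*I*z^2 + z + 6*I*z + 4 - 2*I = (z - I)*(z - 2*I)*(z - 2 + I)
so the candidates are z = I, z = 2*I, z = 2 - I.

Check the numerator P(z) = 3*z^2 + 2 at each one:
  P(I) = -1 ≠ 0, so z = I is a (simple) pole.
  P(2*I) = -10 ≠ 0, so z = 2*I is a (simple) pole.
  P(2 - I) = 11 - 12*I ≠ 0, so z = 2 - I is a (simple) pole.

Poles of f: {I, 2*I, 2 - I}

Final answer: {I, 2*I, 2 - I}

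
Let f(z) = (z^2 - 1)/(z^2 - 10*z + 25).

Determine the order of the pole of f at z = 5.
2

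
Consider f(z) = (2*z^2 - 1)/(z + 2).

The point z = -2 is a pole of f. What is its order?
Factor the denominator:
  z + 2 = (z + 2)

The numerator P(z) = 2*z^2 - 1 has P(-2) = 7 ≠ 0, so no factor of (z + 2) cancels.
Near z = -2 we can therefore write f(z) = g(z)/(z + 2) with g analytic at -2 and g(-2) ≠ 0 (g is just the numerator).

Hence z = -2 is a pole of order 1.

Final answer: 1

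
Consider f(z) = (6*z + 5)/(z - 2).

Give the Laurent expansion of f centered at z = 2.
17/(z - 2) + 6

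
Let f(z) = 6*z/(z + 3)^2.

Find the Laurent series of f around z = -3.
Put w = z - (-3), i.e. z = w - 3. The denominator is w^2, so it suffices to rewrite the numerator in powers of w.

P(z) = 6*z
P(w - 3) = -18 + 6*w

Dividing each term by w^2:
  f = -18/w^2 + 6/w

Substituting back w = z + 3:
  f(z) = -18/(z + 3)^2 + 6/(z + 3)

The series is finite because the numerator is a polynomial; the negative powers form the principal part, and the coefficient of 1/(z + 3) gives Res(f, -3) = 6.

Final answer: -18/(z + 3)^2 + 6/(z + 3)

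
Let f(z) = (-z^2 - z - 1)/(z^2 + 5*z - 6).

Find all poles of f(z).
The singularities of f are the zeros of the denominator. Factoring,
  z^2 + 5*z - 6 = (z + 6)*(z - 1)
so the candidates are z = -6, z = 1.

Check the numerator P(z) = -z^2 - z - 1 at each one:
  P(-6) = -31 ≠ 0, so z = -6 is a (simple) pole.
  P(1) = -3 ≠ 0, so z = 1 is a (simple) pole.

Poles of f: {-6, 1}

Final answer: {-6, 1}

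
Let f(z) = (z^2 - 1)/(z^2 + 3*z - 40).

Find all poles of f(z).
The singularities of f are the zeros of the denominator. Factoring,
  z^2 + 3*z - 40 = (z - 5)*(z + 8)
so the candidates are z = 5, z = -8.

Check the numerator P(z) = z^2 - 1 at each one:
  P(5) = 24 ≠ 0, so z = 5 is a (simple) pole.
  P(-8) = 63 ≠ 0, so z = -8 is a (simple) pole.

Poles of f: {-8, 5}

Final answer: {-8, 5}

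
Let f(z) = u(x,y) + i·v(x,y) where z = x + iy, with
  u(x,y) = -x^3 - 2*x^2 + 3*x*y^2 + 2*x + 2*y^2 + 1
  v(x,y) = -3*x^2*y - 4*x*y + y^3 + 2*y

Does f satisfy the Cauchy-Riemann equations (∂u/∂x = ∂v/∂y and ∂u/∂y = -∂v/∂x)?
∂u/∂x = -3*x^2 - 4*x + 3*y^2 + 2
∂v/∂y = -3*x^2 - 4*x + 3*y^2 + 2
∂u/∂y = 6*x*y + 4*y
∂v/∂x = -6*x*y - 4*y
∂u/∂x = ∂v/∂y and ∂u/∂y = -∂v/∂x hold identically; f is analytic.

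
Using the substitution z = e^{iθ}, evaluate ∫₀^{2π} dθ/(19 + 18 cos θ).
Let J = ∫₀^{2π} dθ/(19 + 18 cos θ).
Put z = e^{iθ}: then cos θ = (z + 1/z)/2, dθ = dz/(iz), and z runs once counterclockwise around |z| = 1:
  J = ∮_{|z|=1} 1/(19 + 18*(z + 1/z)/2) · dz/(iz) = (2/i) ∮_{|z|=1} dz/(18*z^2 + 38*z + 18).
The roots of 18*z^2 + 38*z + 18 are z = (-19 ± sqrt(19^2 - 18^2))/18, with sqrt(37) = sqrt(37); their product is 1, so only z₊ = -19/18 + sqrt(37)/18 lies inside the unit circle (z₋ = -19/18 - sqrt(37)/18 lies outside).
z₊ is a simple zero of q(z) = 18*z^2 + 38*z + 18, so Res(1/q, z₊) = 1/q'(z₊) with q'(z) = 36*z + 38; and q'(z₊) = 18*(z₊ - z₋) = 2*sqrt(37).
Therefore J = (2/i) · 2πi · 1/(2*sqrt(37)) = 2*pi/(sqrt(37)) = 2*sqrt(37)*pi/37

Final answer: 2*sqrt(37)*pi/37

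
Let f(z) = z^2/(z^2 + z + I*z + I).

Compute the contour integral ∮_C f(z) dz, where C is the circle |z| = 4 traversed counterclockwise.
By the residue theorem, ∮_C f(z) dz = 2πi · (sum of the residues of f at the poles inside |z| = 4).

The denominator factors as (z + 1)*(z + I), so the singularities of f are simple poles at z = -1, z = -I.
  |-1|² = 1 < 16 = 4², so this pole is inside the contour.
  |-I|² = 1 < 16 = 4², so this pole is inside the contour.

With P(z) = z^2 and Q(z) = z^2 + z + I*z + I, each pole is simple, so Res(f, z₀) = P(z₀)/Q'(z₀) with Q'(z) = 2*z + 1 + I.
  Res(f, -1) = P(-1)/Q'(-1) = (1)/(-1 + I) = -1/2 - I/2
  Res(f, -I) = P(-I)/Q'(-I) = (-1)/(1 - I) = -1/2 - I/2

Sum of residues inside C: -1 - I
∮_C f(z) dz = 2πi · (-1 - I) = pi*(2 - 2*I)

Final answer: pi*(2 - 2*I)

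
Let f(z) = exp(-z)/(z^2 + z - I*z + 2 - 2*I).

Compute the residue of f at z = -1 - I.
Write f(z) = P(z)/Q(z) with P(z) = exp(-z) and Q(z) = z^2 + z - I*z + 2 - 2*I.
The denominator factors as Q(z) = (z - 2*I)*(z + 1 + I), so z = -1 - I is a simple zero of Q and P is analytic there; z = -1 - I is therefore a simple pole and
  Res(f, z₀) = P(z₀)/Q'(z₀).

Q'(z) = 2*z + 1 - I, so Q'(-1 - I) = -1 - 3*I.
P(-1 - I) = exp(1 + I).

Res(f, -1 - I) = (exp(1 + I))/(-1 - 3*I) = (-1/10 + 3*I/10)*exp(1 + I)

Final answer: (-1/10 + 3*I/10)*exp(1 + I)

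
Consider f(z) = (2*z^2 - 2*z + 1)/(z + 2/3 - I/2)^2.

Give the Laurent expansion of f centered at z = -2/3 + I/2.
Put w = z - (-2/3 + I/2), i.e. z = w - 2/3 + I/2. The denominator is w^2, so it suffices to rewrite the numerator in powers of w.

P(z) = 2*z^2 - 2*z + 1
P(w - 2/3 + I/2) = 49/18 - 7*I/3 + (-14/3 + 2*I)*w + 2*w^2

Dividing each term by w^2:
  f = (49/18 - 7*I/3)/w^2 + (-14/3 + 2*I)/w + 2

Substituting back w = z + 2/3 - I/2:
  f(z) = (49/18 - 7*I/3)/(z + 2/3 - I/2)^2 + (-14/3 + 2*I)/(z + 2/3 - I/2) + 2

The series is finite because the numerator is a polynomial; the negative powers form the principal part, and the coefficient of 1/(z + 2/3 - I/2) gives Res(f, -2/3 + I/2) = -14/3 + 2*I.

Final answer: (49/18 - 7*I/3)/(z + 2/3 - I/2)^2 + (-14/3 + 2*I)/(z + 2/3 - I/2) + 2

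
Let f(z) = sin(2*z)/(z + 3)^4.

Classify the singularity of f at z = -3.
Write f(z) = g(z)/(z + 3)^4 with g(z) = sin(2*z).
g is entire and g(-3) = -sin(6) ≠ 0, so no factor of (z + 3) cancels: the Laurent expansion of f about z = -3 starts at the power -4, i.e. lim_{z→z₀} (z - z₀)^4 f(z) = -sin(6) is finite and nonzero.
So z = -3 is a pole of order 4.

Final answer: pole of order 4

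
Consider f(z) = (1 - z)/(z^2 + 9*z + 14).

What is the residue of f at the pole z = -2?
Write f(z) = P(z)/Q(z) with P(z) = 1 - z and Q(z) = z^2 + 9*z + 14.
The denominator factors as Q(z) = (z + 2)*(z + 7), so z = -2 is a simple zero of Q and P is analytic there; z = -2 is therefore a simple pole and
  Res(f, z₀) = P(z₀)/Q'(z₀).

Q'(z) = 2*z + 9, so Q'(-2) = 5.
P(-2) = 3.

Res(f, -2) = (3)/(5) = 3/5

Final answer: 3/5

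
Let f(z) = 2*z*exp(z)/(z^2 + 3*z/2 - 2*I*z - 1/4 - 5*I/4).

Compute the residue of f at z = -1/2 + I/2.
Write f(z) = P(z)/Q(z) with P(z) = 2*z*exp(z) and Q(z) = z^2 + 3*z/2 - 2*I*z - 1/4 - 5*I/4.
The denominator factors as Q(z) = (z + 1/2 - I/2)*(z + 1 - 3*I/2), so z = -1/2 + I/2 is a simple zero of Q and P is analytic there; z = -1/2 + I/2 is therefore a simple pole and
  Res(f, z₀) = P(z₀)/Q'(z₀).

Q'(z) = 2*z + 3/2 - 2*I, so Q'(-1/2 + I/2) = 1/2 - I.
P(-1/2 + I/2) = (-1 + I)*exp(-1/2 + I/2).

Res(f, -1/2 + I/2) = ((-1 + I)*exp(-1/2 + I/2))/(1/2 - I) = (-6/5 - 2*I/5)*exp(-1/2 + I/2)

Final answer: (-6/5 - 2*I/5)*exp(-1/2 + I/2)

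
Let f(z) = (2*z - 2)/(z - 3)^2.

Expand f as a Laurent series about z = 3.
4/(z - 3)^2 + 2/(z - 3)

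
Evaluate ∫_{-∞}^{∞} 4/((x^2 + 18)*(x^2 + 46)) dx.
Let f(z) = 4/((z^2 + 18)*(z^2 + 46)). The denominator has no real zeros and deg Q - deg P = 4 ≥ 2, so the integral of f over the upper semicircle |z| = R tends to 0 as R → ∞. Closing the contour in the upper half-plane,
  ∫_{-∞}^{∞} f(x) dx = 2πi · Σ Res(f, z_k)  over the poles with Im z_k > 0.

Zeros of the denominator: z^2 + 18 = 0 gives z = ±3*sqrt(2)*I; z^2 + 46 = 0 gives z = ±sqrt(46)*I.
Upper half-plane: z = 3*sqrt(2)*I, z = sqrt(46)*I (simple).

Each pole is a simple zero of Q(z) = z^4 + 64*z^2 + 828, so Res(f, z₀) = P(z₀)/Q'(z₀) with P(z) = 4, Q'(z) = 4*z^3 + 128*z:
  Res(f, 3*sqrt(2)*I) = (4)/(168*sqrt(2)*I) = -sqrt(2)*I/84
  Res(f, sqrt(46)*I) = (4)/(-56*sqrt(46)*I) = sqrt(46)*I/644

Sum of residues: I*(-sqrt(2)/84 + sqrt(46)/644)
∫_{-∞}^{∞} f(x) dx = 2πi · (I*(-sqrt(2)/84 + sqrt(46)/644)) = pi*(-3*sqrt(46) + 23*sqrt(2))/966

Final answer: pi*(-3*sqrt(46) + 23*sqrt(2))/966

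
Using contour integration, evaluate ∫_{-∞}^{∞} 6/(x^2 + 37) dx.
6*sqrt(37)*pi/37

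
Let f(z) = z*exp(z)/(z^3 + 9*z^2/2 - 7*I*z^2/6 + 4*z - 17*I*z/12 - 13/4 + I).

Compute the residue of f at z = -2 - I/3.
Write f(z) = P(z)/Q(z) with P(z) = z*exp(z) and Q(z) = z^3 + 9*z^2/2 - 7*I*z^2/6 + 4*z - 17*I*z/12 - 13/4 + I.
The denominator factors as Q(z) = (z + 2 + I/3)*(z - 1/2)*(z + 3 - 3*I/2), so z = -2 - I/3 is a simple zero of Q and P is analytic there; z = -2 - I/3 is therefore a simple pole and
  Res(f, z₀) = P(z₀)/Q'(z₀).

Q'(z) = 3*z^2 + 9*z - 7*I*z/3 + 4 - 17*I/12, so Q'(-2 - I/3) = -28/9 + 17*I/4.
P(-2 - I/3) = (-2 - I/3)*exp(-2 - I/3).

Res(f, -2 - I/3) = ((-2 - I/3)*exp(-2 - I/3))/(-28/9 + 17*I/4) = (6228/35953 + 12360*I/35953)*exp(-2 - I/3)

Final answer: (6228/35953 + 12360*I/35953)*exp(-2 - I/3)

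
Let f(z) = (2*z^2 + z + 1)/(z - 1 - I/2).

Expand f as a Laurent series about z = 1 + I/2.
(7/2 + 5*I/2)/(z - 1 - I/2) + 5 + 2*I + 2*(z - 1 - I/2)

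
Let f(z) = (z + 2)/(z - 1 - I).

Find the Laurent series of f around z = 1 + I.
Put w = z - (1 + I), i.e. z = w + 1 + I. The denominator is w, so it suffices to rewrite the numerator in powers of w.

P(z) = z + 2
P(w + 1 + I) = 3 + I + w

Dividing each term by w:
  f = (3 + I)/w + 1

Substituting back w = z - 1 - I:
  f(z) = (3 + I)/(z - 1 - I) + 1

The series is finite because the numerator is a polynomial; the negative powers form the principal part, and the coefficient of 1/(z - 1 - I) gives Res(f, 1 + I) = 3 + I.

Final answer: (3 + I)/(z - 1 - I) + 1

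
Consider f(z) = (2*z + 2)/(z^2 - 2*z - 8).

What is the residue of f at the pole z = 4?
5/3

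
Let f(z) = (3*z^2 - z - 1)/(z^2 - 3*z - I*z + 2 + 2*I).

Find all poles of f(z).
The singularities of f are the zeros of the denominator. Factoring,
  z^2 - 3*z - I*z + 2 + 2*I = (z - 2)*(z - 1 - I)
so the candidates are z = 2, z = 1 + I.

Check the numerator P(z) = 3*z^2 - z - 1 at each one:
  P(2) = 9 ≠ 0, so z = 2 is a (simple) pole.
  P(1 + I) = -2 + 5*I ≠ 0, so z = 1 + I is a (simple) pole.

Poles of f: {1 + I, 2}

Final answer: {1 + I, 2}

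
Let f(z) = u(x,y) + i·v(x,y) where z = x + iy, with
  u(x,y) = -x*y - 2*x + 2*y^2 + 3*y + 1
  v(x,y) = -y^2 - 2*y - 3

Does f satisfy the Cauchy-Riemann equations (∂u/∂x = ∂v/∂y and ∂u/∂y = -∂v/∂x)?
∂u/∂x = -y - 2
∂v/∂y = -2*y - 2
∂u/∂y = -x + 4*y + 3
∂v/∂x = 0
∂u/∂x ≠ ∂v/∂y and ∂u/∂y ≠ -∂v/∂x; the Cauchy-Riemann equations are not satisfied, so f is not analytic.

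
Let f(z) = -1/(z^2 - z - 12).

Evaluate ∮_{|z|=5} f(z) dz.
0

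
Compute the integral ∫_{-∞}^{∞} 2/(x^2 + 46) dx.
Let f(z) = 2/(z^2 + 46). The denominator has no real zeros and deg Q - deg P = 2 ≥ 2, so the integral of f over the upper semicircle |z| = R tends to 0 as R → ∞. Closing the contour in the upper half-plane,
  ∫_{-∞}^{∞} f(x) dx = 2πi · Σ Res(f, z_k)  over the poles with Im z_k > 0.

Zeros of the denominator: z^2 + 46 = 0 gives z = ±sqrt(46)*I.
Upper half-plane: z = sqrt(46)*I (simple).

Each pole is a simple zero of Q(z) = z^2 + 46, so Res(f, z₀) = P(z₀)/Q'(z₀) with P(z) = 2, Q'(z) = 2*z:
  Res(f, sqrt(46)*I) = (2)/(2*sqrt(46)*I) = -sqrt(46)*I/46

∫_{-∞}^{∞} f(x) dx = 2πi · (-sqrt(46)*I/46) = sqrt(46)*pi/23

Final answer: sqrt(46)*pi/23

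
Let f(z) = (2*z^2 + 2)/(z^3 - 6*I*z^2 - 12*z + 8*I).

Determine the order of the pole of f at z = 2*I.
3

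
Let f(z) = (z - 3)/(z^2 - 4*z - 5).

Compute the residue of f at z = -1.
Write f(z) = P(z)/Q(z) with P(z) = z - 3 and Q(z) = z^2 - 4*z - 5.
The denominator factors as Q(z) = (z - 5)*(z + 1), so z = -1 is a simple zero of Q and P is analytic there; z = -1 is therefore a simple pole and
  Res(f, z₀) = P(z₀)/Q'(z₀).

Q'(z) = 2*z - 4, so Q'(-1) = -6.
P(-1) = -4.

Res(f, -1) = (-4)/(-6) = 2/3

Final answer: 2/3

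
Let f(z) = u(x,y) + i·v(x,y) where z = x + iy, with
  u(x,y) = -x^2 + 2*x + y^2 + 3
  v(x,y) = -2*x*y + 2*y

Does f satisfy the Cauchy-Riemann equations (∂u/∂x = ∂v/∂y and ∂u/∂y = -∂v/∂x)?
∂u/∂x = 2 - 2*x
∂v/∂y = 2 - 2*x
∂u/∂y = 2*y
∂v/∂x = -2*y
∂u/∂x = ∂v/∂y and ∂u/∂y = -∂v/∂x hold identically; f is analytic.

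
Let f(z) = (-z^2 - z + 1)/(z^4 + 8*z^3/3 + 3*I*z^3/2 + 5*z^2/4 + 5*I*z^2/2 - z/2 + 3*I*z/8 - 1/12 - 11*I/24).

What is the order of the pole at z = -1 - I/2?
3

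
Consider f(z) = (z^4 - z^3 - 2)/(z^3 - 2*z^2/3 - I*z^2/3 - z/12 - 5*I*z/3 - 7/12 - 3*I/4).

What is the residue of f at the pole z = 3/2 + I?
-1533/4384 + 6573*I/4384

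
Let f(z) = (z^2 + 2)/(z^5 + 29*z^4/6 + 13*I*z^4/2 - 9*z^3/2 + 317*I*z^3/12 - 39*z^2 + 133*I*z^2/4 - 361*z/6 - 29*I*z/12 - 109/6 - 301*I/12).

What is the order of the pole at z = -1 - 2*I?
3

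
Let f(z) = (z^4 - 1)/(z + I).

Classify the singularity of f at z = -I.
The numerator vanishes at z = -I ((-I)^4 = 1), so it is divisible by z + I:
  z^4 - 1 = (z + I)*(z^3 - I*z^2 - z + I)
Hence for z ≠ -I, f(z) = z^3 - I*z^2 - z + I, a polynomial, and lim_{z→-I} f(z) = 4*I is finite.
So the singularity is removable.

Final answer: removable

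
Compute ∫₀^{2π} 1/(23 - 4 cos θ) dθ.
2*sqrt(57)*pi/171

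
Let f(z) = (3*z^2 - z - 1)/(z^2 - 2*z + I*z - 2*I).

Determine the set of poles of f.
The singularities of f are the zeros of the denominator. Factoring,
  z^2 - 2*z + I*z - 2*I = (z - 2)*(z + I)
so the candidates are z = 2, z = -I.

Check the numerator P(z) = 3*z^2 - z - 1 at each one:
  P(2) = 9 ≠ 0, so z = 2 is a (simple) pole.
  P(-I) = -4 + I ≠ 0, so z = -I is a (simple) pole.

Poles of f: {-I, 2}

Final answer: {-I, 2}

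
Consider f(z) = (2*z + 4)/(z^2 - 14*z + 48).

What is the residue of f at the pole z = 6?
Write f(z) = P(z)/Q(z) with P(z) = 2*z + 4 and Q(z) = z^2 - 14*z + 48.
The denominator factors as Q(z) = (z - 6)*(z - 8), so z = 6 is a simple zero of Q and P is analytic there; z = 6 is therefore a simple pole and
  Res(f, z₀) = P(z₀)/Q'(z₀).

Q'(z) = 2*z - 14, so Q'(6) = -2.
P(6) = 16.

Res(f, 6) = (16)/(-2) = -8

Final answer: -8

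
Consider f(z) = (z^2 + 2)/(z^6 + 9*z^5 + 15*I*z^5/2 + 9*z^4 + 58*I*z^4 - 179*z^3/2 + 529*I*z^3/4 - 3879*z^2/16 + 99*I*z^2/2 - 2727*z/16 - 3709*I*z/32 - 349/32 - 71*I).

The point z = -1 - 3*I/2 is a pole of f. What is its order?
Factor the denominator:
  z^6 + 9*z^5 + 15*I*z^5/2 + 9*z^4 + 58*I*z^4 - 179*z^3/2 + 529*I*z^3/4 - 3879*z^2/16 + 99*I*z^2/2 - 2727*z/16 - 3709*I*z/32 - 349/32 - 71*I = (z + 1 + 3*I/2)^4*(z + 3 + I/2)*(z + 2 + I)

The numerator P(z) = z^2 + 2 has P(-1 - 3*I/2) = 3/4 + 3*I ≠ 0, so no factor of (z + 1 + 3*I/2) cancels.
Near z = -1 - 3*I/2 we can therefore write f(z) = g(z)/(z + 1 + 3*I/2)^4 with g analytic at -1 - 3*I/2 and g(-1 - 3*I/2) ≠ 0 (g is the numerator divided by the remaining denominator factors).

Hence z = -1 - 3*I/2 is a pole of order 4.

Final answer: 4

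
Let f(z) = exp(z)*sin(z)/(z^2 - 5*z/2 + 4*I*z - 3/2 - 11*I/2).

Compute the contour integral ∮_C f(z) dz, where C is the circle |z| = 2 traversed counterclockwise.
By the residue theorem, ∮_C f(z) dz = 2πi · (sum of the residues of f at the poles inside |z| = 2).

The denominator factors as (z - 1 + 3*I)*(z - 3/2 + I), so the singularities of f are simple poles at z = 1 - 3*I, z = 3/2 - I.
  |1 - 3*I|² = 10 > 4 = 2², so this pole is outside the contour.
  |3/2 - I|² = 13/4 < 4 = 2², so this pole is inside the contour.

With P(z) = exp(z)*sin(z) and Q(z) = z^2 - 5*z/2 + 4*I*z - 3/2 - 11*I/2, each pole is simple, so Res(f, z₀) = P(z₀)/Q'(z₀) with Q'(z) = 2*z - 5/2 + 4*I.
  Res(f, 3/2 - I) = P(3/2 - I)/Q'(3/2 - I) = (exp(3/2 - I)*sin(3/2 - I))/(1/2 + 2*I) = (2/17 - 8*I/17)*exp(3/2 - I)*sin(3/2 - I)

∮_C f(z) dz = 2πi · ((2/17 - 8*I/17)*exp(3/2 - I)*sin(3/2 - I)) = pi*(16/17 + 4*I/17)*exp(3/2 - I)*sin(3/2 - I)

Final answer: pi*(16/17 + 4*I/17)*exp(3/2 - I)*sin(3/2 - I)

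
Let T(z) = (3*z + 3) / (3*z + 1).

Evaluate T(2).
9/7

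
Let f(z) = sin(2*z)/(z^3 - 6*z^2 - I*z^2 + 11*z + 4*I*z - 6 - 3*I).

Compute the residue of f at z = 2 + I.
Write f(z) = P(z)/Q(z) with P(z) = sin(2*z) and Q(z) = z^3 - 6*z^2 - I*z^2 + 11*z + 4*I*z - 6 - 3*I.
The denominator factors as Q(z) = (z - 2 - I)*(z - 1)*(z - 3), so z = 2 + I is a simple zero of Q and P is analytic there; z = 2 + I is therefore a simple pole and
  Res(f, z₀) = P(z₀)/Q'(z₀).

Q'(z) = 3*z^2 - 12*z - 2*I*z + 11 + 4*I, so Q'(2 + I) = -2.
P(2 + I) = sin(4 + 2*I).

Res(f, 2 + I) = (sin(4 + 2*I))/(-2) = -sin(4 + 2*I)/2

Final answer: -sin(4 + 2*I)/2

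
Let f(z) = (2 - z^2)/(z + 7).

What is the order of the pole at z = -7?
Factor the denominator:
  z + 7 = (z + 7)

The numerator P(z) = 2 - z^2 has P(-7) = -47 ≠ 0, so no factor of (z + 7) cancels.
Near z = -7 we can therefore write f(z) = g(z)/(z + 7) with g analytic at -7 and g(-7) ≠ 0 (g is just the numerator).

Hence z = -7 is a pole of order 1.

Final answer: 1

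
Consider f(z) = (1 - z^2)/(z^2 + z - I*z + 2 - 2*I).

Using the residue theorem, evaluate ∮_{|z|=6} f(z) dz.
pi*(2 + 2*I)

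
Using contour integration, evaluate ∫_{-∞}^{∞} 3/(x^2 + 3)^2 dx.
Let f(z) = 3/(z^2 + 3)^2. The denominator has no real zeros and deg Q - deg P = 4 ≥ 2, so the integral of f over the upper semicircle |z| = R tends to 0 as R → ∞. Closing the contour in the upper half-plane,
  ∫_{-∞}^{∞} f(x) dx = 2πi · Σ Res(f, z_k)  over the poles with Im z_k > 0.

Zeros of the denominator: z^2 + 3 = 0 gives z = ±sqrt(3)*I.
Upper half-plane: z = sqrt(3)*I (a pole of order 2).

Write f(z) = g(z)/(z - sqrt(3)*I)^2 with g(z) = 3/(z + sqrt(3)*I)^2. For a double pole, Res(f, z₀) = g'(z₀):
  g'(z) = -6/(z + sqrt(3)*I)^3
  Res(f, sqrt(3)*I) = g'(sqrt(3)*I) = -sqrt(3)*I/12

∫_{-∞}^{∞} f(x) dx = 2πi · (-sqrt(3)*I/12) = sqrt(3)*pi/6

Final answer: sqrt(3)*pi/6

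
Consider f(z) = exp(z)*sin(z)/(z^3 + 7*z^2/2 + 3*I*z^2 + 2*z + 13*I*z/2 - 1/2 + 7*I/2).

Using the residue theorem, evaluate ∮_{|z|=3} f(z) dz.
By the residue theorem, ∮_C f(z) dz = 2πi · (sum of the residues of f at the poles inside |z| = 3).

The denominator factors as (z + 1)*(z + 3/2 + 2*I)*(z + 1 + I), so the singularities of f are simple poles at z = -1, z = -3/2 - 2*I, z = -1 - I.
  |-1|² = 1 < 9 = 3², so this pole is inside the contour.
  |-3/2 - 2*I|² = 25/4 < 9 = 3², so this pole is inside the contour.
  |-1 - I|² = 2 < 9 = 3², so this pole is inside the contour.

With P(z) = exp(z)*sin(z) and Q(z) = z^3 + 7*z^2/2 + 3*I*z^2 + 2*z + 13*I*z/2 - 1/2 + 7*I/2, each pole is simple, so Res(f, z₀) = P(z₀)/Q'(z₀) with Q'(z) = 3*z^2 + 7*z + 6*I*z + 2 + 13*I/2.
  Res(f, -1) = P(-1)/Q'(-1) = (-exp(-1)*sin(1))/(-2 + I/2) = (8/17 + 2*I/17)*exp(-1)*sin(1)
  Res(f, -3/2 - 2*I) = P(-3/2 - 2*I)/Q'(-3/2 - 2*I) = (-exp(-3/2 - 2*I)*sin(3/2 + 2*I))/(-7/4 + 3*I/2) = (28/85 + 24*I/85)*exp(-3/2 - 2*I)*sin(3/2 + 2*I)
  Res(f, -1 - I) = P(-1 - I)/Q'(-1 - I) = (-exp(-1 - I)*sin(1 + I))/(1 - I/2) = (-4/5 - 2*I/5)*exp(-1 - I)*sin(1 + I)

Sum of residues inside C: (28/85 + 24*I/85)*exp(-3/2 - 2*I)*sin(3/2 + 2*I) + (8/17 + 2*I/17)*exp(-1)*sin(1) + (-4/5 - 2*I/5)*exp(-1 - I)*sin(1 + I)
∮_C f(z) dz = 2πi · ((28/85 + 24*I/85)*exp(-3/2 - 2*I)*sin(3/2 + 2*I) + (8/17 + 2*I/17)*exp(-1)*sin(1) + (-4/5 - 2*I/5)*exp(-1 - I)*sin(1 + I)) = pi*(4/5 - 8*I/5)*exp(-1 - I)*sin(1 + I) + pi*(-48/85 + 56*I/85)*exp(-3/2 - 2*I)*sin(3/2 + 2*I) + pi*(-4/17 + 16*I/17)*exp(-1)*sin(1)

Final answer: pi*(4/5 - 8*I/5)*exp(-1 - I)*sin(1 + I) + pi*(-48/85 + 56*I/85)*exp(-3/2 - 2*I)*sin(3/2 + 2*I) + pi*(-4/17 + 16*I/17)*exp(-1)*sin(1)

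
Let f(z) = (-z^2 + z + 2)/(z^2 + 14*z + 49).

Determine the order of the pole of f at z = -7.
Factor the denominator:
  z^2 + 14*z + 49 = (z + 7)^2

The numerator P(z) = -z^2 + z + 2 has P(-7) = -54 ≠ 0, so no factor of (z + 7) cancels.
Near z = -7 we can therefore write f(z) = g(z)/(z + 7)^2 with g analytic at -7 and g(-7) ≠ 0 (g is just the numerator).

Hence z = -7 is a pole of order 2.

Final answer: 2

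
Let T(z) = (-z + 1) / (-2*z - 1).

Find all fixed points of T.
T(z) = z means -z + 1 = z*(-2*z - 1), i.e.
  -2*z^2 - 1 = 0.
Discriminant: (0)^2 - 4*(-2)*(-1) = -8, so the roots are complex conjugates.
  z = (0 ± I*sqrt(8))/(2*(-2))
Fixed points: {-sqrt(2)*I/2, sqrt(2)*I/2}

Final answer: {-sqrt(2)*I/2, sqrt(2)*I/2}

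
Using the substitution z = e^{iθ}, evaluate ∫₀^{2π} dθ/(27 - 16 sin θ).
Call the integral J. The integrand is 2π-periodic and we integrate over a full period, so shifting θ does not change the value (θ → θ + π/2 turns sin θ into cos θ; θ → θ + π flips the sign of the trig term). Hence
  J = ∫₀^{2π} dθ/(27 + 16 cos θ).
Put z = e^{iθ}: then cos θ = (z + 1/z)/2, dθ = dz/(iz), and z runs once counterclockwise around |z| = 1:
  J = ∮_{|z|=1} 1/(27 + 16*(z + 1/z)/2) · dz/(iz) = (2/i) ∮_{|z|=1} dz/(16*z^2 + 54*z + 16).
The roots of 16*z^2 + 54*z + 16 are z = (-27 ± sqrt(27^2 - 16^2))/16, with sqrt(473) = sqrt(473); their product is 1, so only z₊ = -27/16 + sqrt(473)/16 lies inside the unit circle (z₋ = -27/16 - sqrt(473)/16 lies outside).
z₊ is a simple zero of q(z) = 16*z^2 + 54*z + 16, so Res(1/q, z₊) = 1/q'(z₊) with q'(z) = 32*z + 54; and q'(z₊) = 16*(z₊ - z₋) = 2*sqrt(473).
Therefore J = (2/i) · 2πi · 1/(2*sqrt(473)) = 2*pi/(sqrt(473)) = 2*sqrt(473)*pi/473

Final answer: 2*sqrt(473)*pi/473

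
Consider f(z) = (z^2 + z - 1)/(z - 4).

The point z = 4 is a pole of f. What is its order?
Factor the denominator:
  z - 4 = (z - 4)

The numerator P(z) = z^2 + z - 1 has P(4) = 19 ≠ 0, so no factor of (z - 4) cancels.
Near z = 4 we can therefore write f(z) = g(z)/(z - 4) with g analytic at 4 and g(4) ≠ 0 (g is just the numerator).

Hence z = 4 is a pole of order 1.

Final answer: 1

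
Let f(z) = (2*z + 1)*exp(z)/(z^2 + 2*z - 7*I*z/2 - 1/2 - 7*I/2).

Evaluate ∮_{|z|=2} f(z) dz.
By the residue theorem, ∮_C f(z) dz = 2πi · (sum of the residues of f at the poles inside |z| = 2).

The denominator factors as (z + 1 - I/2)*(z + 1 - 3*I), so the singularities of f are simple poles at z = -1 + I/2, z = -1 + 3*I.
  |-1 + I/2|² = 5/4 < 4 = 2², so this pole is inside the contour.
  |-1 + 3*I|² = 10 > 4 = 2², so this pole is outside the contour.

With P(z) = (2*z + 1)*exp(z) and Q(z) = z^2 + 2*z - 7*I*z/2 - 1/2 - 7*I/2, each pole is simple, so Res(f, z₀) = P(z₀)/Q'(z₀) with Q'(z) = 2*z + 2 - 7*I/2.
  Res(f, -1 + I/2) = P(-1 + I/2)/Q'(-1 + I/2) = ((-1 + I)*exp(-1 + I/2))/(-5*I/2) = (-2/5 - 2*I/5)*exp(-1 + I/2)

∮_C f(z) dz = 2πi · ((-2/5 - 2*I/5)*exp(-1 + I/2)) = pi*(4/5 - 4*I/5)*exp(-1 + I/2)

Final answer: pi*(4/5 - 4*I/5)*exp(-1 + I/2)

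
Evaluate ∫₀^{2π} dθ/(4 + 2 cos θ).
sqrt(3)*pi/3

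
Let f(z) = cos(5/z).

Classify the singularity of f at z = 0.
Let u = z. Then
  cos(5/u) = Σ_{k≥0} (-1)^k (5)^(2k)/((2k)!·u^(2k)) = 1 - 25/(2*u^2) + 625/(24*u^4) + ...
which has infinitely many negative powers of u, so cos(5/z) has an essential singularity at z = 0.
So the singularity is essential.

Final answer: essential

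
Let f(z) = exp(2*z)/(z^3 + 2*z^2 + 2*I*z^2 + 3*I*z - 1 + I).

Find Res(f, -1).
(-1/2 + I/2)*exp(-2)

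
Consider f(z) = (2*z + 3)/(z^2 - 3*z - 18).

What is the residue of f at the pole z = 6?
Write f(z) = P(z)/Q(z) with P(z) = 2*z + 3 and Q(z) = z^2 - 3*z - 18.
The denominator factors as Q(z) = (z + 3)*(z - 6), so z = 6 is a simple zero of Q and P is analytic there; z = 6 is therefore a simple pole and
  Res(f, z₀) = P(z₀)/Q'(z₀).

Q'(z) = 2*z - 3, so Q'(6) = 9.
P(6) = 15.

Res(f, 6) = (15)/(9) = 5/3

Final answer: 5/3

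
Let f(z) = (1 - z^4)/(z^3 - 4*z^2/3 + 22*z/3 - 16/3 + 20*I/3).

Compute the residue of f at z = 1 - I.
Write f(z) = P(z)/Q(z) with P(z) = 1 - z^4 and Q(z) = z^3 - 4*z^2/3 + 22*z/3 - 16/3 + 20*I/3.
The denominator factors as Q(z) = (z + 2*I)*(z - 1/3 - 3*I)*(z - 1 + I), so z = 1 - I is a simple zero of Q and P is analytic there; z = 1 - I is therefore a simple pole and
  Res(f, z₀) = P(z₀)/Q'(z₀).

Q'(z) = 3*z^2 - 8*z/3 + 22/3, so Q'(1 - I) = 14/3 - 10*I/3.
P(1 - I) = 5.

Res(f, 1 - I) = (5)/(14/3 - 10*I/3) = 105/148 + 75*I/148

Final answer: 105/148 + 75*I/148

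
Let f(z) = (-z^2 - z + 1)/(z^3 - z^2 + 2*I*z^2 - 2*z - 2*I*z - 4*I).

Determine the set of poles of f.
{-1, -2*I, 2}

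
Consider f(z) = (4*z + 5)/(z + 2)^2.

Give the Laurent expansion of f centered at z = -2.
Put w = z - (-2), i.e. z = w - 2. The denominator is w^2, so it suffices to rewrite the numerator in powers of w.

P(z) = 4*z + 5
P(w - 2) = -3 + 4*w

Dividing each term by w^2:
  f = -3/w^2 + 4/w

Substituting back w = z + 2:
  f(z) = -3/(z + 2)^2 + 4/(z + 2)

The series is finite because the numerator is a polynomial; the negative powers form the principal part, and the coefficient of 1/(z + 2) gives Res(f, -2) = 4.

Final answer: -3/(z + 2)^2 + 4/(z + 2)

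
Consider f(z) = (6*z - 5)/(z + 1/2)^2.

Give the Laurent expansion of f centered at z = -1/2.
Put w = z - (-1/2), i.e. z = w - 1/2. The denominator is w^2, so it suffices to rewrite the numerator in powers of w.

P(z) = 6*z - 5
P(w - 1/2) = -8 + 6*w

Dividing each term by w^2:
  f = -8/w^2 + 6/w

Substituting back w = z + 1/2:
  f(z) = -8/(z + 1/2)^2 + 6/(z + 1/2)

The series is finite because the numerator is a polynomial; the negative powers form the principal part, and the coefficient of 1/(z + 1/2) gives Res(f, -1/2) = 6.

Final answer: -8/(z + 1/2)^2 + 6/(z + 1/2)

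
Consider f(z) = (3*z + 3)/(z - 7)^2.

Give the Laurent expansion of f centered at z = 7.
Put w = z - (7), i.e. z = w + 7. The denominator is w^2, so it suffices to rewrite the numerator in powers of w.

P(z) = 3*z + 3
P(w + 7) = 24 + 3*w

Dividing each term by w^2:
  f = 24/w^2 + 3/w

Substituting back w = z - 7:
  f(z) = 24/(z - 7)^2 + 3/(z - 7)

The series is finite because the numerator is a polynomial; the negative powers form the principal part, and the coefficient of 1/(z - 7) gives Res(f, 7) = 3.

Final answer: 24/(z - 7)^2 + 3/(z - 7)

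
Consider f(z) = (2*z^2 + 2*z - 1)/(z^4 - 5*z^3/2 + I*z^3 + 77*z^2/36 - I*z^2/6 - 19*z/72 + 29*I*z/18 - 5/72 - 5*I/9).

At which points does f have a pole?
The singularities of f are the zeros of the denominator. Factoring,
  z^4 - 5*z^3/2 + I*z^3 + 77*z^2/36 - I*z^2/6 - 19*z/72 + 29*I*z/18 - 5/72 - 5*I/9 = (z - 1/3)*(z - 2 + 3*I/2)*(z - 1/2 - I)*(z + 1/3 + I/2)
so the candidates are z = 1/3, z = 2 - 3*I/2, z = 1/2 + I, z = -1/3 - I/2.

Check the numerator P(z) = 2*z^2 + 2*z - 1 at each one:
  P(1/3) = -1/9 ≠ 0, so z = 1/3 is a (simple) pole.
  P(2 - 3*I/2) = 13/2 - 15*I ≠ 0, so z = 2 - 3*I/2 is a (simple) pole.
  P(1/2 + I) = -3/2 + 4*I ≠ 0, so z = 1/2 + I is a (simple) pole.
  P(-1/3 - I/2) = -35/18 - I/3 ≠ 0, so z = -1/3 - I/2 is a (simple) pole.

Poles of f: {-1/3 - I/2, 1/3, 1/2 + I, 2 - 3*I/2}

Final answer: {-1/3 - I/2, 1/3, 1/2 + I, 2 - 3*I/2}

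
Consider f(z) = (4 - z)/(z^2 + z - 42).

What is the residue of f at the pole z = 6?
-2/13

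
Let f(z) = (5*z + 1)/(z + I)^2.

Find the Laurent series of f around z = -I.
Put w = z - (-I), i.e. z = w - I. The denominator is w^2, so it suffices to rewrite the numerator in powers of w.

P(z) = 5*z + 1
P(w - I) = 1 - 5*I + 5*w

Dividing each term by w^2:
  f = (1 - 5*I)/w^2 + 5/w

Substituting back w = z + I:
  f(z) = (1 - 5*I)/(z + I)^2 + 5/(z + I)

The series is finite because the numerator is a polynomial; the negative powers form the principal part, and the coefficient of 1/(z + I) gives Res(f, -I) = 5.

Final answer: (1 - 5*I)/(z + I)^2 + 5/(z + I)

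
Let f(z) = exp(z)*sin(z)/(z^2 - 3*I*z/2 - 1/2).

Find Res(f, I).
Write f(z) = P(z)/Q(z) with P(z) = exp(z)*sin(z) and Q(z) = z^2 - 3*I*z/2 - 1/2.
The denominator factors as Q(z) = (z - I)*(z - I/2), so z = I is a simple zero of Q and P is analytic there; z = I is therefore a simple pole and
  Res(f, z₀) = P(z₀)/Q'(z₀).

Q'(z) = 2*z - 3*I/2, so Q'(I) = I/2.
P(I) = I*exp(I)*sinh(1).

Res(f, I) = (I*exp(I)*sinh(1))/(I/2) = 2*exp(I)*sinh(1)

Final answer: 2*exp(I)*sinh(1)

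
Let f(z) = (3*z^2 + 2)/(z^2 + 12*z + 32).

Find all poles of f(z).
The singularities of f are the zeros of the denominator. Factoring,
  z^2 + 12*z + 32 = (z + 8)*(z + 4)
so the candidates are z = -8, z = -4.

Check the numerator P(z) = 3*z^2 + 2 at each one:
  P(-8) = 194 ≠ 0, so z = -8 is a (simple) pole.
  P(-4) = 50 ≠ 0, so z = -4 is a (simple) pole.

Poles of f: {-8, -4}

Final answer: {-8, -4}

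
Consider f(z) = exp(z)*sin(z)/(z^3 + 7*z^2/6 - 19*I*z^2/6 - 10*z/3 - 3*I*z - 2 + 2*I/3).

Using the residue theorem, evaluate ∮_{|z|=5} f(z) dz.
By the residue theorem, ∮_C f(z) dz = 2πi · (sum of the residues of f at the poles inside |z| = 5).

The denominator factors as (z - 1/2 - 3*I/2)*(z + 1 - I)*(z + 2/3 - 2*I/3), so the singularities of f are simple poles at z = 1/2 + 3*I/2, z = -1 + I, z = -2/3 + 2*I/3.
  |1/2 + 3*I/2|² = 5/2 < 25 = 5², so this pole is inside the contour.
  |-1 + I|² = 2 < 25 = 5², so this pole is inside the contour.
  |-2/3 + 2*I/3|² = 8/9 < 25 = 5², so this pole is inside the contour.

With P(z) = exp(z)*sin(z) and Q(z) = z^3 + 7*z^2/6 - 19*I*z^2/6 - 10*z/3 - 3*I*z - 2 + 2*I/3, each pole is simple, so Res(f, z₀) = P(z₀)/Q'(z₀) with Q'(z) = 3*z^2 + 7*z/3 - 19*I*z/3 - 10/3 - 3*I.
  Res(f, 1/2 + 3*I/2) = P(1/2 + 3*I/2)/Q'(1/2 + 3*I/2) = (exp(1/2 + 3*I/2)*sin(1/2 + 3*I/2))/(4/3 + 11*I/6) = (48/185 - 66*I/185)*exp(1/2 + 3*I/2)*sin(1/2 + 3*I/2)
  Res(f, -1 + I) = P(-1 + I)/Q'(-1 + I) = (-exp(-1 + I)*sin(1 - I))/(2/3 - I/3) = (-6/5 - 3*I/5)*exp(-1 + I)*sin(1 - I)
  Res(f, -2/3 + 2*I/3) = P(-2/3 + 2*I/3)/Q'(-2/3 + 2*I/3) = (-exp(-2/3 + 2*I/3)*sin(2/3 - 2*I/3))/(-2/3 + I/9) = (54/37 + 9*I/37)*exp(-2/3 + 2*I/3)*sin(2/3 - 2*I/3)

Sum of residues inside C: (-6/5 - 3*I/5)*exp(-1 + I)*sin(1 - I) + (54/37 + 9*I/37)*exp(-2/3 + 2*I/3)*sin(2/3 - 2*I/3) + (48/185 - 66*I/185)*exp(1/2 + 3*I/2)*sin(1/2 + 3*I/2)
∮_C f(z) dz = 2πi · ((-6/5 - 3*I/5)*exp(-1 + I)*sin(1 - I) + (54/37 + 9*I/37)*exp(-2/3 + 2*I/3)*sin(2/3 - 2*I/3) + (48/185 - 66*I/185)*exp(1/2 + 3*I/2)*sin(1/2 + 3*I/2)) = pi*(6/5 - 12*I/5)*exp(-1 + I)*sin(1 - I) + pi*(132/185 + 96*I/185)*exp(1/2 + 3*I/2)*sin(1/2 + 3*I/2) + pi*(-18/37 + 108*I/37)*exp(-2/3 + 2*I/3)*sin(2/3 - 2*I/3)

Final answer: pi*(6/5 - 12*I/5)*exp(-1 + I)*sin(1 - I) + pi*(132/185 + 96*I/185)*exp(1/2 + 3*I/2)*sin(1/2 + 3*I/2) + pi*(-18/37 + 108*I/37)*exp(-2/3 + 2*I/3)*sin(2/3 - 2*I/3)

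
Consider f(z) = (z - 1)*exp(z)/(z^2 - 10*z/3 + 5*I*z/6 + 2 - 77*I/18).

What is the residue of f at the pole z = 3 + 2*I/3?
Write f(z) = P(z)/Q(z) with P(z) = (z - 1)*exp(z) and Q(z) = z^2 - 10*z/3 + 5*I*z/6 + 2 - 77*I/18.
The denominator factors as Q(z) = (z - 1/3 + 3*I/2)*(z - 3 - 2*I/3), so z = 3 + 2*I/3 is a simple zero of Q and P is analytic there; z = 3 + 2*I/3 is therefore a simple pole and
  Res(f, z₀) = P(z₀)/Q'(z₀).

Q'(z) = 2*z - 10/3 + 5*I/6, so Q'(3 + 2*I/3) = 8/3 + 13*I/6.
P(3 + 2*I/3) = (2 + 2*I/3)*exp(3 + 2*I/3).

Res(f, 3 + 2*I/3) = ((2 + 2*I/3)*exp(3 + 2*I/3))/(8/3 + 13*I/6) = (244/425 - 92*I/425)*exp(3 + 2*I/3)

Final answer: (244/425 - 92*I/425)*exp(3 + 2*I/3)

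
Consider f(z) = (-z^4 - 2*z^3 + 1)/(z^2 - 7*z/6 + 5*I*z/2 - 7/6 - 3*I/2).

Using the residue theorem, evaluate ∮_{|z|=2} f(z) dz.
By the residue theorem, ∮_C f(z) dz = 2πi · (sum of the residues of f at the poles inside |z| = 2).

The denominator factors as (z - 1/2 + 3*I/2)*(z - 2/3 + I), so the singularities of f are simple poles at z = 1/2 - 3*I/2, z = 2/3 - I.
  |1/2 - 3*I/2|² = 5/2 < 4 = 2², so this pole is inside the contour.
  |2/3 - I|² = 13/9 < 4 = 2², so this pole is inside the contour.

With P(z) = -z^4 - 2*z^3 + 1 and Q(z) = z^2 - 7*z/6 + 5*I*z/2 - 7/6 - 3*I/2, each pole is simple, so Res(f, z₀) = P(z₀)/Q'(z₀) with Q'(z) = 2*z - 7/6 + 5*I/2.
  Res(f, 1/2 - 3*I/2) = P(1/2 - 3*I/2)/Q'(1/2 - 3*I/2) = (23/4 - 21*I/2)/(-1/6 - I/2) = 309/20 + 333*I/20
  Res(f, 2/3 - I) = P(2/3 - I)/Q'(2/3 - I) = (476/81 - 22*I/27)/(1/6 + I/2) = 278/135 - 166*I/15

Sum of residues inside C: 1891/108 + 67*I/12
∮_C f(z) dz = 2πi · (1891/108 + 67*I/12) = pi*(-67/6 + 1891*I/54)

Final answer: pi*(-67/6 + 1891*I/54)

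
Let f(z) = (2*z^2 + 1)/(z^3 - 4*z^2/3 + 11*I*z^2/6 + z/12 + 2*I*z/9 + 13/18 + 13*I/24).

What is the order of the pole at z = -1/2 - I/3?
Factor the denominator:
  z^3 - 4*z^2/3 + 11*I*z^2/6 + z/12 + 2*I*z/9 + 13/18 + 13*I/24 = (z + 1/2 + I/3)*(z - 3/2 + 2*I)*(z - 1/3 - I/2)

The numerator P(z) = 2*z^2 + 1 has P(-1/2 - I/3) = 23/18 + 2*I/3 ≠ 0, so no factor of (z + 1/2 + I/3) cancels.
Near z = -1/2 - I/3 we can therefore write f(z) = g(z)/(z + 1/2 + I/3) with g analytic at -1/2 - I/3 and g(-1/2 - I/3) ≠ 0 (g is the numerator divided by the remaining denominator factors).

Hence z = -1/2 - I/3 is a pole of order 1.

Final answer: 1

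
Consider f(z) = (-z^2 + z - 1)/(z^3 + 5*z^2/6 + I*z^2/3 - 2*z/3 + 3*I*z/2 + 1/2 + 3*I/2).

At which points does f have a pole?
The singularities of f are the zeros of the denominator. Factoring,
  z^3 + 5*z^2/6 + I*z^2/3 - 2*z/3 + 3*I*z/2 + 1/2 + 3*I/2 = (z + 3/2)*(z + 1/3 - 2*I/3)*(z - 1 + I)
so the candidates are z = -3/2, z = -1/3 + 2*I/3, z = 1 - I.

Check the numerator P(z) = -z^2 + z - 1 at each one:
  P(-3/2) = -19/4 ≠ 0, so z = -3/2 is a (simple) pole.
  P(-1/3 + 2*I/3) = -1 + 10*I/9 ≠ 0, so z = -1/3 + 2*I/3 is a (simple) pole.
  P(1 - I) = I ≠ 0, so z = 1 - I is a (simple) pole.

Poles of f: {-3/2, -1/3 + 2*I/3, 1 - I}

Final answer: {-3/2, -1/3 + 2*I/3, 1 - I}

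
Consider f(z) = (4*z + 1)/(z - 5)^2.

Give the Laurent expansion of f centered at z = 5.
Put w = z - (5), i.e. z = w + 5. The denominator is w^2, so it suffices to rewrite the numerator in powers of w.

P(z) = 4*z + 1
P(w + 5) = 21 + 4*w

Dividing each term by w^2:
  f = 21/w^2 + 4/w

Substituting back w = z - 5:
  f(z) = 21/(z - 5)^2 + 4/(z - 5)

The series is finite because the numerator is a polynomial; the negative powers form the principal part, and the coefficient of 1/(z - 5) gives Res(f, 5) = 4.

Final answer: 21/(z - 5)^2 + 4/(z - 5)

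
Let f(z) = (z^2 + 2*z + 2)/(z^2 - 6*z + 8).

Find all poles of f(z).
The singularities of f are the zeros of the denominator. Factoring,
  z^2 - 6*z + 8 = (z - 2)*(z - 4)
so the candidates are z = 2, z = 4.

Check the numerator P(z) = z^2 + 2*z + 2 at each one:
  P(2) = 10 ≠ 0, so z = 2 is a (simple) pole.
  P(4) = 26 ≠ 0, so z = 4 is a (simple) pole.

Poles of f: {2, 4}

Final answer: {2, 4}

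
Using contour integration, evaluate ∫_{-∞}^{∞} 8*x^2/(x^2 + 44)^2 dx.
2*sqrt(11)*pi/11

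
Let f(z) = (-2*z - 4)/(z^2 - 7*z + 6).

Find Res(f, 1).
Write f(z) = P(z)/Q(z) with P(z) = -2*z - 4 and Q(z) = z^2 - 7*z + 6.
The denominator factors as Q(z) = (z - 1)*(z - 6), so z = 1 is a simple zero of Q and P is analytic there; z = 1 is therefore a simple pole and
  Res(f, z₀) = P(z₀)/Q'(z₀).

Q'(z) = 2*z - 7, so Q'(1) = -5.
P(1) = -6.

Res(f, 1) = (-6)/(-5) = 6/5

Final answer: 6/5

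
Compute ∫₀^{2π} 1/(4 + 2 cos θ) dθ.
Let J = ∫₀^{2π} dθ/(4 + 2 cos θ).
Put z = e^{iθ}: then cos θ = (z + 1/z)/2, dθ = dz/(iz), and z runs once counterclockwise around |z| = 1:
  J = ∮_{|z|=1} 1/(4 + 2*(z + 1/z)/2) · dz/(iz) = (2/i) ∮_{|z|=1} dz/(2*z^2 + 8*z + 2).
The roots of 2*z^2 + 8*z + 2 are z = (-4 ± sqrt(4^2 - 2^2))/2, with sqrt(12) = 2*sqrt(3); their product is 1, so only z₊ = -2 + sqrt(3) lies inside the unit circle (z₋ = -2 - sqrt(3) lies outside).
z₊ is a simple zero of q(z) = 2*z^2 + 8*z + 2, so Res(1/q, z₊) = 1/q'(z₊) with q'(z) = 4*z + 8; and q'(z₊) = 2*(z₊ - z₋) = 4*sqrt(3).
Therefore J = (2/i) · 2πi · 1/(4*sqrt(3)) = 2*pi/(2*sqrt(3)) = sqrt(3)*pi/3

Final answer: sqrt(3)*pi/3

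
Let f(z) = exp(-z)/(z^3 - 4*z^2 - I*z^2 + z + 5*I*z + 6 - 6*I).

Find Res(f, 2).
(-3/10 - I/10)*exp(-2)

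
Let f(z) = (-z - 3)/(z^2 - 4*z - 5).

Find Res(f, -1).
1/3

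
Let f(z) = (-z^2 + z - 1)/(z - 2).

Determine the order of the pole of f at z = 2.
1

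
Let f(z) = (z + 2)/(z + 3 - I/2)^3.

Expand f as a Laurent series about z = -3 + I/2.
Put w = z - (-3 + I/2), i.e. z = w - 3 + I/2. The denominator is w^3, so it suffices to rewrite the numerator in powers of w.

P(z) = z + 2
P(w - 3 + I/2) = -1 + I/2 + w

Dividing each term by w^3:
  f = (-1 + I/2)/w^3 + 1/w^2

Substituting back w = z + 3 - I/2:
  f(z) = (-1 + I/2)/(z + 3 - I/2)^3 + 1/(z + 3 - I/2)^2

The series is finite because the numerator is a polynomial; the negative powers form the principal part.

Final answer: (-1 + I/2)/(z + 3 - I/2)^3 + 1/(z + 3 - I/2)^2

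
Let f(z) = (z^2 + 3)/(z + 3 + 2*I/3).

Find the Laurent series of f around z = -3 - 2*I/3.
Put w = z - (-3 - 2*I/3), i.e. z = w - 3 - 2*I/3. The denominator is w, so it suffices to rewrite the numerator in powers of w.

P(z) = z^2 + 3
P(w - 3 - 2*I/3) = 104/9 + 4*I + (-6 - 4*I/3)*w + w^2

Dividing each term by w:
  f = (104/9 + 4*I)/w - 6 - 4*I/3 + w

Substituting back w = z + 3 + 2*I/3:
  f(z) = (104/9 + 4*I)/(z + 3 + 2*I/3) - 6 - 4*I/3 + (z + 3 + 2*I/3)

The series is finite because the numerator is a polynomial; the negative powers form the principal part, and the coefficient of 1/(z + 3 + 2*I/3) gives Res(f, -3 - 2*I/3) = 104/9 + 4*I.

Final answer: (104/9 + 4*I)/(z + 3 + 2*I/3) - 6 - 4*I/3 + (z + 3 + 2*I/3)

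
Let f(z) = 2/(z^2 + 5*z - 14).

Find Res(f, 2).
2/9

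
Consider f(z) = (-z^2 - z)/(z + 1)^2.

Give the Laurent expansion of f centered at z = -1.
Put w = z - (-1), i.e. z = w - 1. The denominator is w^2, so it suffices to rewrite the numerator in powers of w.

P(z) = -z^2 - z
P(w - 1) = w - w^2

Dividing each term by w^2:
  f = 1/w - 1

Substituting back w = z + 1:
  f(z) = 1/(z + 1) - 1

The series is finite because the numerator is a polynomial; the negative powers form the principal part, and the coefficient of 1/(z + 1) gives Res(f, -1) = 1.

Final answer: 1/(z + 1) - 1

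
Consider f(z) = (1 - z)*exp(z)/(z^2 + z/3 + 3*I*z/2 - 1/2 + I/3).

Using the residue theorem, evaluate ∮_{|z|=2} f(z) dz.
By the residue theorem, ∮_C f(z) dz = 2πi · (sum of the residues of f at the poles inside |z| = 2).

The denominator factors as (z + I)*(z + 1/3 + I/2), so the singularities of f are simple poles at z = -I, z = -1/3 - I/2.
  |-I|² = 1 < 4 = 2², so this pole is inside the contour.
  |-1/3 - I/2|² = 13/36 < 4 = 2², so this pole is inside the contour.

With P(z) = (1 - z)*exp(z) and Q(z) = z^2 + z/3 + 3*I*z/2 - 1/2 + I/3, each pole is simple, so Res(f, z₀) = P(z₀)/Q'(z₀) with Q'(z) = 2*z + 1/3 + 3*I/2.
  Res(f, -I) = P(-I)/Q'(-I) = ((1 + I)*exp(-I))/(1/3 - I/2) = (-6/13 + 30*I/13)*exp(-I)
  Res(f, -1/3 - I/2) = P(-1/3 - I/2)/Q'(-1/3 - I/2) = ((4/3 + I/2)*exp(-1/3 - I/2))/(-1/3 + I/2) = (-7/13 - 30*I/13)*exp(-1/3 - I/2)

Sum of residues inside C: (-7/13 - 30*I/13)*exp(-1/3 - I/2) + (-6/13 + 30*I/13)*exp(-I)
∮_C f(z) dz = 2πi · ((-7/13 - 30*I/13)*exp(-1/3 - I/2) + (-6/13 + 30*I/13)*exp(-I)) = pi*(60/13 - 14*I/13)*exp(-1/3 - I/2) + pi*(-60/13 - 12*I/13)*exp(-I)

Final answer: pi*(60/13 - 14*I/13)*exp(-1/3 - I/2) + pi*(-60/13 - 12*I/13)*exp(-I)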